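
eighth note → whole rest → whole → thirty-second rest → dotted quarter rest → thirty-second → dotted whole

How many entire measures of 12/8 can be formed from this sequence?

2

One bar of 12/8 = 48 thirty-second notes.
Each duration in thirty-second notes: eighth note = 4; whole rest = 32; whole = 32; thirty-second rest = 1; dotted quarter rest = 12; thirty-second = 1; dotted whole = 48.
Adding: 4 + 32 + 32 + 1 + 12 + 1 + 48 = 130.
130 ÷ 48 = 2 complete bars with 34 left over.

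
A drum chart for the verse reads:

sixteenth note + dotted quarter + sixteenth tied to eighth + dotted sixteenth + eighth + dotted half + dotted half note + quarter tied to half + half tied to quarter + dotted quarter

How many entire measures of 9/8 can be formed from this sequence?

One bar of 9/8 = 36 thirty-second notes.
Convert each value to thirty-second notes: sixteenth note = 2; dotted quarter = 12; sixteenth tied to eighth (sixteenth + eighth) = 6; dotted sixteenth = 3; eighth = 4; dotted half = 24; dotted half note = 24; quarter tied to half (quarter + half) = 24; half tied to quarter (half + quarter) = 24; dotted quarter = 12.
Altogether 2 + 12 + 6 + 3 + 4 + 24 + 24 + 24 + 24 + 12 = 135.
135 ÷ 36 = 3 complete bars with 27 left over.

3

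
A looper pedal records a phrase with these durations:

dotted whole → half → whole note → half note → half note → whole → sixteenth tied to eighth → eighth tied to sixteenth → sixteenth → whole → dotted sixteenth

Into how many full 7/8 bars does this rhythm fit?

7

One bar of 7/8 = 28 thirty-second notes.
Express everything in thirty-second notes: dotted whole = 48; half = 16; whole note = 32; half note = 16; half note = 16; whole = 32; sixteenth tied to eighth (sixteenth + eighth) = 6; eighth tied to sixteenth (eighth + sixteenth) = 6; sixteenth = 2; whole = 32; dotted sixteenth = 3.
Total: 48 + 16 + 32 + 16 + 16 + 32 + 6 + 6 + 2 + 32 + 3 = 209.
209 ÷ 28 = 7 complete bars with 13 left over.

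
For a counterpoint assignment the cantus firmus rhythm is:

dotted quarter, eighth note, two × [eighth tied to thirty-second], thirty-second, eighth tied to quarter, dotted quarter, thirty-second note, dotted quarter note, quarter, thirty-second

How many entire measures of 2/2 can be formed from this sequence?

One bar of 2/2 = 32 thirty-second notes.
Express everything in thirty-second notes: dotted quarter = 12; eighth note = 4; eighth tied to thirty-second (eighth + thirty-second) = 5; eighth tied to thirty-second (eighth + thirty-second) = 5; thirty-second = 1; eighth tied to quarter (eighth + quarter) = 12; dotted quarter = 12; thirty-second note = 1; dotted quarter note = 12; quarter = 8; thirty-second = 1.
Adding: 12 + 4 + 5 + 5 + 1 + 12 + 12 + 1 + 12 + 8 + 1 = 73.
73 ÷ 32 = 2 complete bars with 9 left over.

2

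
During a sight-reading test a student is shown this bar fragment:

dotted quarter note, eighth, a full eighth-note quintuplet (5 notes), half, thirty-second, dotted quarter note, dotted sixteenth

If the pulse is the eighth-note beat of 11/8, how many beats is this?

16

One eighth-note beat = 4 thirty-second notes.
Convert each value to thirty-second notes: dotted quarter note = 12; eighth = 4; a full eighth-note quintuplet (5 notes) (five quintuplet eighths span one half) = 16; half = 16; thirty-second = 1; dotted quarter note = 12; dotted sixteenth = 3.
Sum: 12 + 4 + 16 + 16 + 1 + 12 + 3 = 64.
64 ÷ 4 = 16 beats.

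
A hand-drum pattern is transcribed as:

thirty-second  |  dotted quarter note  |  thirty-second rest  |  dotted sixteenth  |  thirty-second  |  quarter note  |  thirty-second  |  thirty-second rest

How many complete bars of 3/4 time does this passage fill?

1

One bar of 3/4 = 24 thirty-second notes.
Express everything in thirty-second notes: thirty-second = 1; dotted quarter note = 12; thirty-second rest = 1; dotted sixteenth = 3; thirty-second = 1; quarter note = 8; thirty-second = 1; thirty-second rest = 1.
Sum: 1 + 12 + 1 + 3 + 1 + 8 + 1 + 1 = 28.
28 ÷ 24 = 1 complete bar with 4 left over.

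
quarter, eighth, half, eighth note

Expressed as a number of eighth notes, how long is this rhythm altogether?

8

In eighth notes: quarter = 2; eighth = 1; half = 4; eighth note = 1.
Adding: 2 + 1 + 4 + 1 = 8 eighth notes.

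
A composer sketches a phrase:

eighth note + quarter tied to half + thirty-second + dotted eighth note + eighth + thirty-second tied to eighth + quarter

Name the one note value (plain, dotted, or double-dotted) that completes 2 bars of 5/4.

double-dotted half note

2 bars of 5/4 = 80 thirty-second notes.
Each duration in thirty-second notes: eighth note = 4; quarter tied to half (quarter + half) = 24; thirty-second = 1; dotted eighth note = 6; eighth = 4; thirty-second tied to eighth (thirty-second + eighth) = 5; quarter = 8.
Sum: 4 + 24 + 1 + 6 + 4 + 5 + 8 = 52.
Remaining: 80 − 52 = 28 thirty-second notes, which is a double-dotted half note.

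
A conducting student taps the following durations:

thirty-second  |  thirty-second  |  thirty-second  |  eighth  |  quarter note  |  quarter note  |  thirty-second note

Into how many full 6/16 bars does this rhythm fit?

2

One bar of 6/16 = 12 thirty-second notes.
Each duration in thirty-second notes: thirty-second = 1; thirty-second = 1; thirty-second = 1; eighth = 4; quarter note = 8; quarter note = 8; thirty-second note = 1.
Adding: 1 + 1 + 1 + 4 + 8 + 8 + 1 = 24.
24 ÷ 12 = 2 complete bars with 0 left over.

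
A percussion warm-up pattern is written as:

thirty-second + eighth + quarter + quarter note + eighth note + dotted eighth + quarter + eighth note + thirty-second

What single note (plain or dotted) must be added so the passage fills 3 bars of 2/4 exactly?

eighth note

3 bars of 2/4 = 48 thirty-second notes.
Each duration in thirty-second notes: thirty-second = 1; eighth = 4; quarter = 8; quarter note = 8; eighth note = 4; dotted eighth = 6; quarter = 8; eighth note = 4; thirty-second = 1.
Altogether 1 + 4 + 8 + 8 + 4 + 6 + 8 + 4 + 1 = 44.
Remaining: 48 − 44 = 4 thirty-second notes, which is a eighth note.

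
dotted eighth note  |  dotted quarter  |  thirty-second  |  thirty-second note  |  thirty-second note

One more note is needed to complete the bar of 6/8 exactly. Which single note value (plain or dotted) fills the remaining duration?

dotted sixteenth note

The bar of 6/8 = 24 thirty-second notes.
Express everything in thirty-second notes: dotted eighth note = 6; dotted quarter = 12; thirty-second = 1; thirty-second note = 1; thirty-second note = 1.
Adding: 6 + 12 + 1 + 1 + 1 = 21.
Remaining: 24 − 21 = 3 thirty-second notes, which is a dotted sixteenth note.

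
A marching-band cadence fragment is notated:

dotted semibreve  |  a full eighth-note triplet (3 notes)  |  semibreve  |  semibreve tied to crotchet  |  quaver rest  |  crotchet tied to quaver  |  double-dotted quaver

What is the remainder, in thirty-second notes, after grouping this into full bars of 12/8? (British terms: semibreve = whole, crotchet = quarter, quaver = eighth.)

7

One bar of 12/8 = 48 thirty-second notes.
Working in thirty-second notes: dotted semibreve = 48; a full eighth-note triplet (3 notes) (three triplet eighths span one quarter) = 8; semibreve = 32; semibreve tied to crotchet (semibreve + crotchet) = 40; quaver rest = 4; crotchet tied to quaver (crotchet + quaver) = 12; double-dotted quaver = 7.
Adding: 48 + 8 + 32 + 40 + 4 + 12 + 7 = 151.
151 ÷ 48 = 3 complete bars with 7 thirty-second notes remaining.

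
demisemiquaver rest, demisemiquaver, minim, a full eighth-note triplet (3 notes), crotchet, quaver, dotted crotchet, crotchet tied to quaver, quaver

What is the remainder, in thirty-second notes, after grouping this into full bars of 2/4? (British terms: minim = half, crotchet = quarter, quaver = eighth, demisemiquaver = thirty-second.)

2

One bar of 2/4 = 16 thirty-second notes.
Working in thirty-second notes: demisemiquaver rest = 1; demisemiquaver = 1; minim = 16; a full eighth-note triplet (3 notes) (three triplet eighths span one quarter) = 8; crotchet = 8; quaver = 4; dotted crotchet = 12; crotchet tied to quaver (crotchet + quaver) = 12; quaver = 4.
Total: 1 + 1 + 16 + 8 + 8 + 4 + 12 + 12 + 4 = 66.
66 ÷ 16 = 4 complete bars with 2 thirty-second notes remaining.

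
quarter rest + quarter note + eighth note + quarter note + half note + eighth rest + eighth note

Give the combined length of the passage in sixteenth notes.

26

Each duration in sixteenth notes: quarter rest = 4; quarter note = 4; eighth note = 2; quarter note = 4; half note = 8; eighth rest = 2; eighth note = 2.
Total: 4 + 4 + 2 + 4 + 8 + 2 + 2 = 26 sixteenth notes.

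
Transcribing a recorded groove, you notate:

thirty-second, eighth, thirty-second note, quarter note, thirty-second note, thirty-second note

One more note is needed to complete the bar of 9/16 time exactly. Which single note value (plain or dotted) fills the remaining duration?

sixteenth note

The bar of 9/16 = 18 thirty-second notes.
Convert each value to thirty-second notes: thirty-second = 1; eighth = 4; thirty-second note = 1; quarter note = 8; thirty-second note = 1; thirty-second note = 1.
Altogether 1 + 4 + 1 + 8 + 1 + 1 = 16.
Remaining: 18 − 16 = 2 thirty-second notes, which is a sixteenth note.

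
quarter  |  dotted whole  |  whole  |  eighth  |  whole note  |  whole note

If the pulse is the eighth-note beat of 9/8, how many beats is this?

One eighth-note beat = 2 sixteenth notes.
Convert each value to sixteenth notes: quarter = 4; dotted whole = 24; whole = 16; eighth = 2; whole note = 16; whole note = 16.
Total: 4 + 24 + 16 + 2 + 16 + 16 = 78.
78 ÷ 2 = 39 beats.

39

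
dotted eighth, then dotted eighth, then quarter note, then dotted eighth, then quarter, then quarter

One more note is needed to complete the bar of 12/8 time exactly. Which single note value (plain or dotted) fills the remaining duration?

The bar of 12/8 = 24 sixteenth notes.
Convert each value to sixteenth notes: dotted eighth = 3; dotted eighth = 3; quarter note = 4; dotted eighth = 3; quarter = 4; quarter = 4.
Adding: 3 + 3 + 4 + 3 + 4 + 4 = 21.
Remaining: 24 − 21 = 3 sixteenth notes, which is a dotted eighth note.

dotted eighth note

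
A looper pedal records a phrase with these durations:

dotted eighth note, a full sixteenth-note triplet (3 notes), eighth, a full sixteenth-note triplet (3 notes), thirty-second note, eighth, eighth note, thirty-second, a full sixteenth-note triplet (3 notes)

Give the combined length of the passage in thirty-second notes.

32

Each duration in thirty-second notes: dotted eighth note = 6; a full sixteenth-note triplet (3 notes) (three triplet sixteenths span one eighth) = 4; eighth = 4; a full sixteenth-note triplet (3 notes) (three triplet sixteenths span one eighth) = 4; thirty-second note = 1; eighth = 4; eighth note = 4; thirty-second = 1; a full sixteenth-note triplet (3 notes) (three triplet sixteenths span one eighth) = 4.
Sum: 6 + 4 + 4 + 4 + 1 + 4 + 4 + 1 + 4 = 32 thirty-second notes.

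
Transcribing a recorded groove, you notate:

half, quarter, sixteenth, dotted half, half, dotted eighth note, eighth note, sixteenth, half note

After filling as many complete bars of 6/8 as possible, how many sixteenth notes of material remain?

11

One bar of 6/8 = 12 sixteenth notes.
Express everything in sixteenth notes: half = 8; quarter = 4; sixteenth = 1; dotted half = 12; half = 8; dotted eighth note = 3; eighth note = 2; sixteenth = 1; half note = 8.
Sum: 8 + 4 + 1 + 12 + 8 + 3 + 2 + 1 + 8 = 47.
47 ÷ 12 = 3 complete bars with 11 sixteenth notes remaining.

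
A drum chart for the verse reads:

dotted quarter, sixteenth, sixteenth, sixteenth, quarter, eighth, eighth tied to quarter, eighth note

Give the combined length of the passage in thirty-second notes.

Each duration in thirty-second notes: dotted quarter = 12; sixteenth = 2; sixteenth = 2; sixteenth = 2; quarter = 8; eighth = 4; eighth tied to quarter (eighth + quarter) = 12; eighth note = 4.
Sum: 12 + 2 + 2 + 2 + 8 + 4 + 12 + 4 = 46 thirty-second notes.

46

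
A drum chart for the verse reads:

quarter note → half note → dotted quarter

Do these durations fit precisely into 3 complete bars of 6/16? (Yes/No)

Yes

One bar of 6/16 = 3 eighth notes, so 3 bars = 9.
Express everything in eighth notes: quarter note = 2; half note = 4; dotted quarter = 3.
Altogether 2 + 4 + 3 = 9.
9 equals 9, so the answer is Yes.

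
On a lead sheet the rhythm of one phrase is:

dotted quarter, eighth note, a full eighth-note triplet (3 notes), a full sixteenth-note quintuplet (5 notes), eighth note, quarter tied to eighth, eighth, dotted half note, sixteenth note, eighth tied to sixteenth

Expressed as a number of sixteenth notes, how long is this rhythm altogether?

42

In sixteenth notes: dotted quarter = 6; eighth note = 2; a full eighth-note triplet (3 notes) (three triplet eighths span one quarter) = 4; a full sixteenth-note quintuplet (5 notes) (five quintuplet sixteenths span one quarter) = 4; eighth note = 2; quarter tied to eighth (quarter + eighth) = 6; eighth = 2; dotted half note = 12; sixteenth note = 1; eighth tied to sixteenth (eighth + sixteenth) = 3.
Sum: 6 + 2 + 4 + 4 + 2 + 6 + 2 + 12 + 1 + 3 = 42 sixteenth notes.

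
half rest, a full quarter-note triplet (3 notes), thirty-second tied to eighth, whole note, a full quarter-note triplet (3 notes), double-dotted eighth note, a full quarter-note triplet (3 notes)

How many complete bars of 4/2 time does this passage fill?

1

One bar of 4/2 = 64 thirty-second notes.
Convert each value to thirty-second notes: half rest = 16; a full quarter-note triplet (3 notes) (three triplet quarters span one half) = 16; thirty-second tied to eighth (thirty-second + eighth) = 5; whole note = 32; a full quarter-note triplet (3 notes) (three triplet quarters span one half) = 16; double-dotted eighth note = 7; a full quarter-note triplet (3 notes) (three triplet quarters span one half) = 16.
Altogether 16 + 16 + 5 + 32 + 16 + 7 + 16 = 108.
108 ÷ 64 = 1 complete bar with 44 left over.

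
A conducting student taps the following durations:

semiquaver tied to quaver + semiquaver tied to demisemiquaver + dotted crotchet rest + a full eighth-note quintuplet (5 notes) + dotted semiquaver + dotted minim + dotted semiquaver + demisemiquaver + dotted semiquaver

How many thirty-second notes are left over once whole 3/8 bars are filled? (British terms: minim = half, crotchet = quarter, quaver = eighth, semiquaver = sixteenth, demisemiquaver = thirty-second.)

11

One bar of 3/8 = 12 thirty-second notes.
Convert each value to thirty-second notes: semiquaver tied to quaver (semiquaver + quaver) = 6; semiquaver tied to demisemiquaver (semiquaver + demisemiquaver) = 3; dotted crotchet rest = 12; a full eighth-note quintuplet (5 notes) (five quintuplet eighths span one half) = 16; dotted semiquaver = 3; dotted minim = 24; dotted semiquaver = 3; demisemiquaver = 1; dotted semiquaver = 3.
Adding: 6 + 3 + 12 + 16 + 3 + 24 + 3 + 1 + 3 = 71.
71 ÷ 12 = 5 complete bars with 11 thirty-second notes remaining.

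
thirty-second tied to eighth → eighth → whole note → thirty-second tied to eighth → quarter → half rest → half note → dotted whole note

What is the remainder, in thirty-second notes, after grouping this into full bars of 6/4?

One bar of 6/4 = 48 thirty-second notes.
Express everything in thirty-second notes: thirty-second tied to eighth (thirty-second + eighth) = 5; eighth = 4; whole note = 32; thirty-second tied to eighth (thirty-second + eighth) = 5; quarter = 8; half rest = 16; half note = 16; dotted whole note = 48.
Total: 5 + 4 + 32 + 5 + 8 + 16 + 16 + 48 = 134.
134 ÷ 48 = 2 complete bars with 38 thirty-second notes remaining.

38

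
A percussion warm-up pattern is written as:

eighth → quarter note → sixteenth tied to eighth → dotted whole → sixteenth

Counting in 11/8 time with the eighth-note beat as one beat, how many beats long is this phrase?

One eighth-note beat = 2 sixteenth notes.
In sixteenth notes: eighth = 2; quarter note = 4; sixteenth tied to eighth (sixteenth + eighth) = 3; dotted whole = 24; sixteenth = 1.
Sum: 2 + 4 + 3 + 24 + 1 = 34.
34 ÷ 2 = 17 beats.

17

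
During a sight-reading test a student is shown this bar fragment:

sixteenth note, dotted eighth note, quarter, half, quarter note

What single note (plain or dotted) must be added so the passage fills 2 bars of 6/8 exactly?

quarter note

2 bars of 6/8 = 24 sixteenth notes.
Each duration in sixteenth notes: sixteenth note = 1; dotted eighth note = 3; quarter = 4; half = 8; quarter note = 4.
Adding: 1 + 3 + 4 + 8 + 4 = 20.
Remaining: 24 − 20 = 4 sixteenth notes, which is a quarter note.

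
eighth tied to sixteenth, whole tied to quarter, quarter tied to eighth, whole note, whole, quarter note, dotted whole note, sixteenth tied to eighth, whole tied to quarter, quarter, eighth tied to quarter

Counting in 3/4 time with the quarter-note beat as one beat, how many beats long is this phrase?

30.5

One quarter-note beat = 4 sixteenth notes.
Each duration in sixteenth notes: eighth tied to sixteenth (eighth + sixteenth) = 3; whole tied to quarter (whole + quarter) = 20; quarter tied to eighth (quarter + eighth) = 6; whole note = 16; whole = 16; quarter note = 4; dotted whole note = 24; sixteenth tied to eighth (sixteenth + eighth) = 3; whole tied to quarter (whole + quarter) = 20; quarter = 4; eighth tied to quarter (eighth + quarter) = 6.
Total: 3 + 20 + 6 + 16 + 16 + 4 + 24 + 3 + 20 + 4 + 6 = 122.
122 ÷ 4 = 30.5 beats.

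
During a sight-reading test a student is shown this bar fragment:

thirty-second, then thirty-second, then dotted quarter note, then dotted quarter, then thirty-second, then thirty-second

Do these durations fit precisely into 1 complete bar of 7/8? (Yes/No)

One bar of 7/8 = 28 thirty-second notes.
In thirty-second notes: thirty-second = 1; thirty-second = 1; dotted quarter note = 12; dotted quarter = 12; thirty-second = 1; thirty-second = 1.
Sum: 1 + 1 + 12 + 12 + 1 + 1 = 28.
28 equals 28, so the answer is Yes.

Yes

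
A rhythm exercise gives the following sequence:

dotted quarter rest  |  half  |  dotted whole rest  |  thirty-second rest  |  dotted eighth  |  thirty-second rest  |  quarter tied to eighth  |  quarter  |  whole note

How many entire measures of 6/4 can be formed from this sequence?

One bar of 6/4 = 48 thirty-second notes.
Convert each value to thirty-second notes: dotted quarter rest = 12; half = 16; dotted whole rest = 48; thirty-second rest = 1; dotted eighth = 6; thirty-second rest = 1; quarter tied to eighth (quarter + eighth) = 12; quarter = 8; whole note = 32.
Adding: 12 + 16 + 48 + 1 + 6 + 1 + 12 + 8 + 32 = 136.
136 ÷ 48 = 2 complete bars with 40 left over.

2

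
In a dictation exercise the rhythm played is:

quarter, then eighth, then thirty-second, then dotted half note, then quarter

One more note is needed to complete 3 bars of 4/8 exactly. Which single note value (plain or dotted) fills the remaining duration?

3 bars of 4/8 = 48 thirty-second notes.
Express everything in thirty-second notes: quarter = 8; eighth = 4; thirty-second = 1; dotted half note = 24; quarter = 8.
Altogether 8 + 4 + 1 + 24 + 8 = 45.
Remaining: 48 − 45 = 3 thirty-second notes, which is a dotted sixteenth note.

dotted sixteenth note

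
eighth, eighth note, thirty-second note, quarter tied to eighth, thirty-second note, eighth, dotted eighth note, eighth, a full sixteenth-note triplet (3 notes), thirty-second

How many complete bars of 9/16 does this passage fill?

One bar of 9/16 = 18 thirty-second notes.
Express everything in thirty-second notes: eighth = 4; eighth note = 4; thirty-second note = 1; quarter tied to eighth (quarter + eighth) = 12; thirty-second note = 1; eighth = 4; dotted eighth note = 6; eighth = 4; a full sixteenth-note triplet (3 notes) (three triplet sixteenths span one eighth) = 4; thirty-second = 1.
Altogether 4 + 4 + 1 + 12 + 1 + 4 + 6 + 4 + 4 + 1 = 41.
41 ÷ 18 = 2 complete bars with 5 left over.

2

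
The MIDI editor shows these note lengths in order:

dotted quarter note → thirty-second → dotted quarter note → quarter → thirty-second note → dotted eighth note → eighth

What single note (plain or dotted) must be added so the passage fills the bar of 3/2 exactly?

The bar of 3/2 = 48 thirty-second notes.
Working in thirty-second notes: dotted quarter note = 12; thirty-second = 1; dotted quarter note = 12; quarter = 8; thirty-second note = 1; dotted eighth note = 6; eighth = 4.
Altogether 12 + 1 + 12 + 8 + 1 + 6 + 4 = 44.
Remaining: 48 − 44 = 4 thirty-second notes, which is a eighth note.

eighth note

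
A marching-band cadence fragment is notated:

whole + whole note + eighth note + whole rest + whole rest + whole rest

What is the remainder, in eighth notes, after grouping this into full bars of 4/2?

9

One bar of 4/2 = 16 eighth notes.
In eighth notes: whole = 8; whole note = 8; eighth note = 1; whole rest = 8; whole rest = 8; whole rest = 8.
Total: 8 + 8 + 1 + 8 + 8 + 8 = 41.
41 ÷ 16 = 2 complete bars with 9 eighth notes remaining.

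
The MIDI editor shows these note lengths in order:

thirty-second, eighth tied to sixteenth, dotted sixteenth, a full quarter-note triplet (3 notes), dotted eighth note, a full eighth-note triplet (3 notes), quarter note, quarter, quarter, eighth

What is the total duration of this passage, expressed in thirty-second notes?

68

Convert each value to thirty-second notes: thirty-second = 1; eighth tied to sixteenth (eighth + sixteenth) = 6; dotted sixteenth = 3; a full quarter-note triplet (3 notes) (three triplet quarters span one half) = 16; dotted eighth note = 6; a full eighth-note triplet (3 notes) (three triplet eighths span one quarter) = 8; quarter note = 8; quarter = 8; quarter = 8; eighth = 4.
Sum: 1 + 6 + 3 + 16 + 6 + 8 + 8 + 8 + 8 + 4 = 68 thirty-second notes.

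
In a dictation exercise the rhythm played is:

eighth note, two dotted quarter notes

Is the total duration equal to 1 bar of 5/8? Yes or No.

One bar of 5/8 = 5 eighth notes.
Each duration in eighth notes: eighth note = 1; dotted quarter note = 3; dotted quarter note = 3.
Altogether 1 + 3 + 3 = 7.
7 exceeds 5, so the answer is No.

No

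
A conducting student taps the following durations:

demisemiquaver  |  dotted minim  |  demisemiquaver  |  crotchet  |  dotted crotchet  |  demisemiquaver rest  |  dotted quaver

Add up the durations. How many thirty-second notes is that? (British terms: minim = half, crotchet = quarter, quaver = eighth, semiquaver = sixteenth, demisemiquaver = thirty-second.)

Working in thirty-second notes: demisemiquaver = 1; dotted minim = 24; demisemiquaver = 1; crotchet = 8; dotted crotchet = 12; demisemiquaver rest = 1; dotted quaver = 6.
Adding: 1 + 24 + 1 + 8 + 12 + 1 + 6 = 53 thirty-second notes.

53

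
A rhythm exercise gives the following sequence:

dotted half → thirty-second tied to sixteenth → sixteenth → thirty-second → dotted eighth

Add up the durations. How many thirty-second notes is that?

Each duration in thirty-second notes: dotted half = 24; thirty-second tied to sixteenth (thirty-second + sixteenth) = 3; sixteenth = 2; thirty-second = 1; dotted eighth = 6.
Adding: 24 + 3 + 2 + 1 + 6 = 36 thirty-second notes.

36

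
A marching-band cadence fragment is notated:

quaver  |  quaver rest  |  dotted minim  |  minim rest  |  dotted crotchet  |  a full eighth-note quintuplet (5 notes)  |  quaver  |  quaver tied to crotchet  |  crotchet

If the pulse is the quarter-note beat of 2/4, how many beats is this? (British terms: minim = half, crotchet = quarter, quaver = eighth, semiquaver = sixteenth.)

One quarter-note beat = 2 eighth notes.
In eighth notes: quaver = 1; quaver rest = 1; dotted minim = 6; minim rest = 4; dotted crotchet = 3; a full eighth-note quintuplet (5 notes) (five quintuplet eighths span one half) = 4; quaver = 1; quaver tied to crotchet (quaver + crotchet) = 3; crotchet = 2.
Sum: 1 + 1 + 6 + 4 + 3 + 4 + 1 + 3 + 2 = 25.
25 ÷ 2 = 12.5 beats.

12.5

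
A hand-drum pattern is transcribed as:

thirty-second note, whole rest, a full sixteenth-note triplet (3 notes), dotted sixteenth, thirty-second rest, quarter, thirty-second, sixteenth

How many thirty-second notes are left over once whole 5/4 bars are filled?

One bar of 5/4 = 40 thirty-second notes.
Express everything in thirty-second notes: thirty-second note = 1; whole rest = 32; a full sixteenth-note triplet (3 notes) (three triplet sixteenths span one eighth) = 4; dotted sixteenth = 3; thirty-second rest = 1; quarter = 8; thirty-second = 1; sixteenth = 2.
Adding: 1 + 32 + 4 + 3 + 1 + 8 + 1 + 2 = 52.
52 ÷ 40 = 1 complete bar with 12 thirty-second notes remaining.

12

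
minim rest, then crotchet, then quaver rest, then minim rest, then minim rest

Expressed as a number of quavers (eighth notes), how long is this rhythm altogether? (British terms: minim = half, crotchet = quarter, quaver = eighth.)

Express everything in eighth notes: minim rest = 4; crotchet = 2; quaver rest = 1; minim rest = 4; minim rest = 4.
Total: 4 + 2 + 1 + 4 + 4 = 15 eighth notes.

15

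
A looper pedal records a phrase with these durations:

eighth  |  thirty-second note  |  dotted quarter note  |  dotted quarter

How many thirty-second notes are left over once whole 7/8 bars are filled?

1

One bar of 7/8 = 28 thirty-second notes.
Working in thirty-second notes: eighth = 4; thirty-second note = 1; dotted quarter note = 12; dotted quarter = 12.
Altogether 4 + 1 + 12 + 12 = 29.
29 ÷ 28 = 1 complete bar with 1 thirty-second note remaining.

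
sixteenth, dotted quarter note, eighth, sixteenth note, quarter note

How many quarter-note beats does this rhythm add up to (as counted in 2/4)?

3.5

One quarter-note beat = 4 sixteenth notes.
Working in sixteenth notes: sixteenth = 1; dotted quarter note = 6; eighth = 2; sixteenth note = 1; quarter note = 4.
Sum: 1 + 6 + 2 + 1 + 4 = 14.
14 ÷ 4 = 3.5 beats.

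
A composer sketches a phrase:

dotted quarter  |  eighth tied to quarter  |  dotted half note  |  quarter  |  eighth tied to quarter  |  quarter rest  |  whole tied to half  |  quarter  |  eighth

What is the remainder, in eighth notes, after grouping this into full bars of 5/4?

One bar of 5/4 = 10 eighth notes.
Express everything in eighth notes: dotted quarter = 3; eighth tied to quarter (eighth + quarter) = 3; dotted half note = 6; quarter = 2; eighth tied to quarter (eighth + quarter) = 3; quarter rest = 2; whole tied to half (whole + half) = 12; quarter = 2; eighth = 1.
Total: 3 + 3 + 6 + 2 + 3 + 2 + 12 + 2 + 1 = 34.
34 ÷ 10 = 3 complete bars with 4 eighth notes remaining.

4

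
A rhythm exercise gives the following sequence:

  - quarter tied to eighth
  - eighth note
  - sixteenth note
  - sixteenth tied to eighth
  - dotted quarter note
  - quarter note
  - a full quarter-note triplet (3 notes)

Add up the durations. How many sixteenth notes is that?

30

Each duration in sixteenth notes: quarter tied to eighth (quarter + eighth) = 6; eighth note = 2; sixteenth note = 1; sixteenth tied to eighth (sixteenth + eighth) = 3; dotted quarter note = 6; quarter note = 4; a full quarter-note triplet (3 notes) (three triplet quarters span one half) = 8.
Altogether 6 + 2 + 1 + 3 + 6 + 4 + 8 = 30 sixteenth notes.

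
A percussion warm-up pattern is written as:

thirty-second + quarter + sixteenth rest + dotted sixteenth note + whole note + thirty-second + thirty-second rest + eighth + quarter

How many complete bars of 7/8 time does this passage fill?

2

One bar of 7/8 = 28 thirty-second notes.
Convert each value to thirty-second notes: thirty-second = 1; quarter = 8; sixteenth rest = 2; dotted sixteenth note = 3; whole note = 32; thirty-second = 1; thirty-second rest = 1; eighth = 4; quarter = 8.
Sum: 1 + 8 + 2 + 3 + 32 + 1 + 1 + 4 + 8 = 60.
60 ÷ 28 = 2 complete bars with 4 left over.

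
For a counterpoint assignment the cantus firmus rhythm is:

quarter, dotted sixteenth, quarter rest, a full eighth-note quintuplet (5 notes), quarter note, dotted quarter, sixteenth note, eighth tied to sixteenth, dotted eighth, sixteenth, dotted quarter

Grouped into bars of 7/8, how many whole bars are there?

One bar of 7/8 = 28 thirty-second notes.
Each duration in thirty-second notes: quarter = 8; dotted sixteenth = 3; quarter rest = 8; a full eighth-note quintuplet (5 notes) (five quintuplet eighths span one half) = 16; quarter note = 8; dotted quarter = 12; sixteenth note = 2; eighth tied to sixteenth (eighth + sixteenth) = 6; dotted eighth = 6; sixteenth = 2; dotted quarter = 12.
Altogether 8 + 3 + 8 + 16 + 8 + 12 + 2 + 6 + 6 + 2 + 12 = 83.
83 ÷ 28 = 2 complete bars with 27 left over.

2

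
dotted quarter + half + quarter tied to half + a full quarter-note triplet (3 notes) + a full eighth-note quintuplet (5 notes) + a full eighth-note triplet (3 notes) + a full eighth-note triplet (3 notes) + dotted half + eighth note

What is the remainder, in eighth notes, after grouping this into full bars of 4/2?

One bar of 4/2 = 16 eighth notes.
In eighth notes: dotted quarter = 3; half = 4; quarter tied to half (quarter + half) = 6; a full quarter-note triplet (3 notes) (three triplet quarters span one half) = 4; a full eighth-note quintuplet (5 notes) (five quintuplet eighths span one half) = 4; a full eighth-note triplet (3 notes) (three triplet eighths span one quarter) = 2; a full eighth-note triplet (3 notes) (three triplet eighths span one quarter) = 2; dotted half = 6; eighth note = 1.
Altogether 3 + 4 + 6 + 4 + 4 + 2 + 2 + 6 + 1 = 32.
32 ÷ 16 = 2 complete bars with 0 eighth notes remaining.

0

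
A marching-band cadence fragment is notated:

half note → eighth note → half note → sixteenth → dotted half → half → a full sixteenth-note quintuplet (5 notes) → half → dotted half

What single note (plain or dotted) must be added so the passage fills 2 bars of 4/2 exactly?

2 bars of 4/2 = 64 sixteenth notes.
In sixteenth notes: half note = 8; eighth note = 2; half note = 8; sixteenth = 1; dotted half = 12; half = 8; a full sixteenth-note quintuplet (5 notes) (five quintuplet sixteenths span one quarter) = 4; half = 8; dotted half = 12.
Total: 8 + 2 + 8 + 1 + 12 + 8 + 4 + 8 + 12 = 63.
Remaining: 64 − 63 = 1 sixteenth note, which is a sixteenth note.

sixteenth note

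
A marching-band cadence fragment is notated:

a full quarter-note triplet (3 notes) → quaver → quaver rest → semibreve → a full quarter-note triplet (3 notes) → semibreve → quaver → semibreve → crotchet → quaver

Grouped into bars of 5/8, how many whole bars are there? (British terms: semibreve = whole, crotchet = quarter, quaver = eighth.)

One bar of 5/8 = 5 eighth notes.
Each duration in eighth notes: a full quarter-note triplet (3 notes) (three triplet quarters span one half) = 4; quaver = 1; quaver rest = 1; semibreve = 8; a full quarter-note triplet (3 notes) (three triplet quarters span one half) = 4; semibreve = 8; quaver = 1; semibreve = 8; crotchet = 2; quaver = 1.
Adding: 4 + 1 + 1 + 8 + 4 + 8 + 1 + 8 + 2 + 1 = 38.
38 ÷ 5 = 7 complete bars with 3 left over.

7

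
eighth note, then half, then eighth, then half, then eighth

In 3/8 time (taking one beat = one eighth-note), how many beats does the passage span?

11

One eighth-note beat = 2 sixteenth notes.
Express everything in sixteenth notes: eighth note = 2; half = 8; eighth = 2; half = 8; eighth = 2.
Altogether 2 + 8 + 2 + 8 + 2 = 22.
22 ÷ 2 = 11 beats.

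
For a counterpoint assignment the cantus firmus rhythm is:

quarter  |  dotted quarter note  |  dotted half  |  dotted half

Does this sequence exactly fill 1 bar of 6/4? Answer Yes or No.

One bar of 6/4 = 12 eighth notes.
Each duration in eighth notes: quarter = 2; dotted quarter note = 3; dotted half = 6; dotted half = 6.
Adding: 2 + 3 + 6 + 6 = 17.
17 exceeds 12, so the answer is No.

No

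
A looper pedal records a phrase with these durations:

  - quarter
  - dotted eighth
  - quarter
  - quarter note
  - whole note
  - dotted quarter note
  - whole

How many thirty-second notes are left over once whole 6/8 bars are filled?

One bar of 6/8 = 12 sixteenth notes.
Each duration in sixteenth notes: quarter = 4; dotted eighth = 3; quarter = 4; quarter note = 4; whole note = 16; dotted quarter note = 6; whole = 16.
Adding: 4 + 3 + 4 + 4 + 16 + 6 + 16 = 53.
53 ÷ 12 = 4 complete bars with 5 sixteenth notes remaining = 10 thirty-second notes.

10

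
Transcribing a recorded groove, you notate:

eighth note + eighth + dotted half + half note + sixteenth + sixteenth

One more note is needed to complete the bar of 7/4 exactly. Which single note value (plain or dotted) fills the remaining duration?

The bar of 7/4 = 28 sixteenth notes.
Express everything in sixteenth notes: eighth note = 2; eighth = 2; dotted half = 12; half note = 8; sixteenth = 1; sixteenth = 1.
Adding: 2 + 2 + 12 + 8 + 1 + 1 = 26.
Remaining: 28 − 26 = 2 sixteenth notes, which is a eighth note.

eighth note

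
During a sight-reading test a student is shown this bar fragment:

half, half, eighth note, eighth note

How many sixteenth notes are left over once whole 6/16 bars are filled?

2

One bar of 6/16 = 3 eighth notes.
Convert each value to eighth notes: half = 4; half = 4; eighth note = 1; eighth note = 1.
Total: 4 + 4 + 1 + 1 = 10.
10 ÷ 3 = 3 complete bars with 1 eighth note remaining = 2 sixteenth notes.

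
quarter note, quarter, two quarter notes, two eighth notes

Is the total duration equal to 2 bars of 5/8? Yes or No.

One bar of 5/8 = 5 eighth notes, so 2 bars = 10.
Each duration in eighth notes: quarter note = 2; quarter = 2; quarter note = 2; quarter note = 2; eighth note = 1; eighth note = 1.
Altogether 2 + 2 + 2 + 2 + 1 + 1 = 10.
10 equals 10, so the answer is Yes.

Yes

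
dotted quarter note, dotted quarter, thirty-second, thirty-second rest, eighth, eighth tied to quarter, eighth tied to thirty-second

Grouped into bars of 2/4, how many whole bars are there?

One bar of 2/4 = 16 thirty-second notes.
Convert each value to thirty-second notes: dotted quarter note = 12; dotted quarter = 12; thirty-second = 1; thirty-second rest = 1; eighth = 4; eighth tied to quarter (eighth + quarter) = 12; eighth tied to thirty-second (eighth + thirty-second) = 5.
Altogether 12 + 12 + 1 + 1 + 4 + 12 + 5 = 47.
47 ÷ 16 = 2 complete bars with 15 left over.

2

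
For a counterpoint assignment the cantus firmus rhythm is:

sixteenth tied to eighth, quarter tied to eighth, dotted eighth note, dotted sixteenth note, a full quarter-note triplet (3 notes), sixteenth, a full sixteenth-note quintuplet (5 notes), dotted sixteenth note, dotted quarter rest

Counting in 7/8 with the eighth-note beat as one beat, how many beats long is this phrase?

17

One eighth-note beat = 4 thirty-second notes.
Working in thirty-second notes: sixteenth tied to eighth (sixteenth + eighth) = 6; quarter tied to eighth (quarter + eighth) = 12; dotted eighth note = 6; dotted sixteenth note = 3; a full quarter-note triplet (3 notes) (three triplet quarters span one half) = 16; sixteenth = 2; a full sixteenth-note quintuplet (5 notes) (five quintuplet sixteenths span one quarter) = 8; dotted sixteenth note = 3; dotted quarter rest = 12.
Total: 6 + 12 + 6 + 3 + 16 + 2 + 8 + 3 + 12 = 68.
68 ÷ 4 = 17 beats.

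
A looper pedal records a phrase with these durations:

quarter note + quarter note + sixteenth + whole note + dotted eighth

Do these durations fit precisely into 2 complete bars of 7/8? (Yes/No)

Yes

One bar of 7/8 = 14 sixteenth notes, so 2 bars = 28.
In sixteenth notes: quarter note = 4; quarter note = 4; sixteenth = 1; whole note = 16; dotted eighth = 3.
Altogether 4 + 4 + 1 + 16 + 3 = 28.
28 equals 28, so the answer is Yes.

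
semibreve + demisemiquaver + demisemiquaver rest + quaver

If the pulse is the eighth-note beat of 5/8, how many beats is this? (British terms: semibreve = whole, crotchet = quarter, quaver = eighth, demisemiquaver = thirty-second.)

9.5

One eighth-note beat = 4 thirty-second notes.
In thirty-second notes: semibreve = 32; demisemiquaver = 1; demisemiquaver rest = 1; quaver = 4.
Altogether 32 + 1 + 1 + 4 = 38.
38 ÷ 4 = 9.5 beats.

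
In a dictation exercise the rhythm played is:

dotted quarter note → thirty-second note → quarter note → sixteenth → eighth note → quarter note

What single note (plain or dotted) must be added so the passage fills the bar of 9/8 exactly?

thirty-second note

The bar of 9/8 = 36 thirty-second notes.
Express everything in thirty-second notes: dotted quarter note = 12; thirty-second note = 1; quarter note = 8; sixteenth = 2; eighth note = 4; quarter note = 8.
Altogether 12 + 1 + 8 + 2 + 4 + 8 = 35.
Remaining: 36 − 35 = 1 thirty-second note, which is a thirty-second note.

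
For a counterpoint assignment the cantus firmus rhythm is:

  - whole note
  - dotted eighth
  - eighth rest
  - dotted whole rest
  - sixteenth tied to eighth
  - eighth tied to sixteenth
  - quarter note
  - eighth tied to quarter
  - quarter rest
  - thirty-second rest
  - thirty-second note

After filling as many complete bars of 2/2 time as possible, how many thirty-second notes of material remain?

One bar of 2/2 = 32 thirty-second notes.
Working in thirty-second notes: whole note = 32; dotted eighth = 6; eighth rest = 4; dotted whole rest = 48; sixteenth tied to eighth (sixteenth + eighth) = 6; eighth tied to sixteenth (eighth + sixteenth) = 6; quarter note = 8; eighth tied to quarter (eighth + quarter) = 12; quarter rest = 8; thirty-second rest = 1; thirty-second note = 1.
Sum: 32 + 6 + 4 + 48 + 6 + 6 + 8 + 12 + 8 + 1 + 1 = 132.
132 ÷ 32 = 4 complete bars with 4 thirty-second notes remaining.

4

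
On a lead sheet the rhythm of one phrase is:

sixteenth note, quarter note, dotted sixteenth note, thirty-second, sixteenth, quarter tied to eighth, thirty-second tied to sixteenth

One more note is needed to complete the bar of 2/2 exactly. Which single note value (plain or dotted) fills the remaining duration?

The bar of 2/2 = 32 thirty-second notes.
Working in thirty-second notes: sixteenth note = 2; quarter note = 8; dotted sixteenth note = 3; thirty-second = 1; sixteenth = 2; quarter tied to eighth (quarter + eighth) = 12; thirty-second tied to sixteenth (thirty-second + sixteenth) = 3.
Altogether 2 + 8 + 3 + 1 + 2 + 12 + 3 = 31.
Remaining: 32 − 31 = 1 thirty-second note, which is a thirty-second note.

thirty-second note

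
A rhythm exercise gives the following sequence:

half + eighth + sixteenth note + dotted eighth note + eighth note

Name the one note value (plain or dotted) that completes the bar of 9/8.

eighth note

The bar of 9/8 = 18 sixteenth notes.
In sixteenth notes: half = 8; eighth = 2; sixteenth note = 1; dotted eighth note = 3; eighth note = 2.
Altogether 8 + 2 + 1 + 3 + 2 = 16.
Remaining: 18 − 16 = 2 sixteenth notes, which is a eighth note.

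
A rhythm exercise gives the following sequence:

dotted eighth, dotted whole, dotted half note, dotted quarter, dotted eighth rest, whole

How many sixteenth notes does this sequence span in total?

In sixteenth notes: dotted eighth = 3; dotted whole = 24; dotted half note = 12; dotted quarter = 6; dotted eighth rest = 3; whole = 16.
Sum: 3 + 24 + 12 + 6 + 3 + 16 = 64 sixteenth notes.

64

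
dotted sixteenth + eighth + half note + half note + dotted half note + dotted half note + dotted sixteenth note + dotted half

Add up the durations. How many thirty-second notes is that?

Working in thirty-second notes: dotted sixteenth = 3; eighth = 4; half note = 16; half note = 16; dotted half note = 24; dotted half note = 24; dotted sixteenth note = 3; dotted half = 24.
Sum: 3 + 4 + 16 + 16 + 24 + 24 + 3 + 24 = 114 thirty-second notes.

114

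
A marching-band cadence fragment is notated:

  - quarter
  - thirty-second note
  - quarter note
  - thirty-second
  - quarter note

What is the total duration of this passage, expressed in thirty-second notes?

In thirty-second notes: quarter = 8; thirty-second note = 1; quarter note = 8; thirty-second = 1; quarter note = 8.
Total: 8 + 1 + 8 + 1 + 8 = 26 thirty-second notes.

26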